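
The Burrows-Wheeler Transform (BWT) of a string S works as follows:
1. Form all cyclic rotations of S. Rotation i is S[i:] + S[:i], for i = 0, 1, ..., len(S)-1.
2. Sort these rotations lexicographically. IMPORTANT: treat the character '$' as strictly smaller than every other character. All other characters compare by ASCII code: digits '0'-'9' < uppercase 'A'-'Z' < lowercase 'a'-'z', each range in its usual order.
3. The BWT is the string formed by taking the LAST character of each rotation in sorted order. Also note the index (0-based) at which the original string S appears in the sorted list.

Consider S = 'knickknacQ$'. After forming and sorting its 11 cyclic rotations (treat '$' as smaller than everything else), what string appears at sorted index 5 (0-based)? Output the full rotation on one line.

Answer: ickknacQ$kn

Derivation:
All 11 rotations (rotation i = S[i:]+S[:i]):
  rot[0] = knickknacQ$
  rot[1] = nickknacQ$k
  rot[2] = ickknacQ$kn
  rot[3] = ckknacQ$kni
  rot[4] = kknacQ$knic
  rot[5] = knacQ$knick
  rot[6] = nacQ$knickk
  rot[7] = acQ$knickkn
  rot[8] = cQ$knickkna
  rot[9] = Q$knickknac
  rot[10] = $knickknacQ
Sorted (with $ < everything):
  sorted[0] = $knickknacQ
  sorted[1] = Q$knickknac
  sorted[2] = acQ$knickkn
  sorted[3] = cQ$knickkna
  sorted[4] = ckknacQ$kni
  sorted[5] = ickknacQ$kn
  sorted[6] = kknacQ$knic
  sorted[7] = knacQ$knick
  sorted[8] = knickknacQ$
  sorted[9] = nacQ$knickk
  sorted[10] = nickknacQ$k
sorted[5] = ickknacQ$kn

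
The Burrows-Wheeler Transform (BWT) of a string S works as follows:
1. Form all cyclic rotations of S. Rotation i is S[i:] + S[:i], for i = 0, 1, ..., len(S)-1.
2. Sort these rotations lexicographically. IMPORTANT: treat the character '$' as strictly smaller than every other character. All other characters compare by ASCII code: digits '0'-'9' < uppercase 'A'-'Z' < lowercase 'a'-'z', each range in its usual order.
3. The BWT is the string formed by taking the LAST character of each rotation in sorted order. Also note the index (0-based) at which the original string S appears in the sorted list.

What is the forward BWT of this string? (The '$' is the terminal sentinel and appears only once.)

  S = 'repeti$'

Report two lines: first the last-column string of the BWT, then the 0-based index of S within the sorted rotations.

All 7 rotations (rotation i = S[i:]+S[:i]):
  rot[0] = repeti$
  rot[1] = epeti$r
  rot[2] = peti$re
  rot[3] = eti$rep
  rot[4] = ti$repe
  rot[5] = i$repet
  rot[6] = $repeti
Sorted (with $ < everything):
  sorted[0] = $repeti  (last char: 'i')
  sorted[1] = epeti$r  (last char: 'r')
  sorted[2] = eti$rep  (last char: 'p')
  sorted[3] = i$repet  (last char: 't')
  sorted[4] = peti$re  (last char: 'e')
  sorted[5] = repeti$  (last char: '$')
  sorted[6] = ti$repe  (last char: 'e')
Last column: irpte$e
Original string S is at sorted index 5

Answer: irpte$e
5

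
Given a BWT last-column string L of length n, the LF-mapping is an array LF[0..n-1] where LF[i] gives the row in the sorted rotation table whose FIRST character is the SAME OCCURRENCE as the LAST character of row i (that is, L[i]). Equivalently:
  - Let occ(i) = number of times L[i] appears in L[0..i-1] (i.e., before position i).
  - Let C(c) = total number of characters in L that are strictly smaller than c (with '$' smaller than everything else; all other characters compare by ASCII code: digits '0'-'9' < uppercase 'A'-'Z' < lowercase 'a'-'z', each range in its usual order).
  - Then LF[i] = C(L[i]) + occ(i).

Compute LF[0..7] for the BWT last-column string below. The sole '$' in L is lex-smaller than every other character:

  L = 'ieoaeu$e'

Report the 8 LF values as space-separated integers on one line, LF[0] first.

Answer: 5 2 6 1 3 7 0 4

Derivation:
Char counts: '$':1, 'a':1, 'e':3, 'i':1, 'o':1, 'u':1
C (first-col start): C('$')=0, C('a')=1, C('e')=2, C('i')=5, C('o')=6, C('u')=7
L[0]='i': occ=0, LF[0]=C('i')+0=5+0=5
L[1]='e': occ=0, LF[1]=C('e')+0=2+0=2
L[2]='o': occ=0, LF[2]=C('o')+0=6+0=6
L[3]='a': occ=0, LF[3]=C('a')+0=1+0=1
L[4]='e': occ=1, LF[4]=C('e')+1=2+1=3
L[5]='u': occ=0, LF[5]=C('u')+0=7+0=7
L[6]='$': occ=0, LF[6]=C('$')+0=0+0=0
L[7]='e': occ=2, LF[7]=C('e')+2=2+2=4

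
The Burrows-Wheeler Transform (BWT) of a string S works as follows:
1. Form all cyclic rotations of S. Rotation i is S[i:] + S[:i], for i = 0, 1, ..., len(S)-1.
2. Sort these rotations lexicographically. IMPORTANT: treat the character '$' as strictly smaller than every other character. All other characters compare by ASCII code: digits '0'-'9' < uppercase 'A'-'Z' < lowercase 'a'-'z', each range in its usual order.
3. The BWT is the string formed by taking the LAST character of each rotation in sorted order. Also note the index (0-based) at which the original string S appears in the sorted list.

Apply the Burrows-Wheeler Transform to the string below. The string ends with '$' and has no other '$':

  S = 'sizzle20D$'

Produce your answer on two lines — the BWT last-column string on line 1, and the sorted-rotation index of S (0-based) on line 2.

All 10 rotations (rotation i = S[i:]+S[:i]):
  rot[0] = sizzle20D$
  rot[1] = izzle20D$s
  rot[2] = zzle20D$si
  rot[3] = zle20D$siz
  rot[4] = le20D$sizz
  rot[5] = e20D$sizzl
  rot[6] = 20D$sizzle
  rot[7] = 0D$sizzle2
  rot[8] = D$sizzle20
  rot[9] = $sizzle20D
Sorted (with $ < everything):
  sorted[0] = $sizzle20D  (last char: 'D')
  sorted[1] = 0D$sizzle2  (last char: '2')
  sorted[2] = 20D$sizzle  (last char: 'e')
  sorted[3] = D$sizzle20  (last char: '0')
  sorted[4] = e20D$sizzl  (last char: 'l')
  sorted[5] = izzle20D$s  (last char: 's')
  sorted[6] = le20D$sizz  (last char: 'z')
  sorted[7] = sizzle20D$  (last char: '$')
  sorted[8] = zle20D$siz  (last char: 'z')
  sorted[9] = zzle20D$si  (last char: 'i')
Last column: D2e0lsz$zi
Original string S is at sorted index 7

Answer: D2e0lsz$zi
7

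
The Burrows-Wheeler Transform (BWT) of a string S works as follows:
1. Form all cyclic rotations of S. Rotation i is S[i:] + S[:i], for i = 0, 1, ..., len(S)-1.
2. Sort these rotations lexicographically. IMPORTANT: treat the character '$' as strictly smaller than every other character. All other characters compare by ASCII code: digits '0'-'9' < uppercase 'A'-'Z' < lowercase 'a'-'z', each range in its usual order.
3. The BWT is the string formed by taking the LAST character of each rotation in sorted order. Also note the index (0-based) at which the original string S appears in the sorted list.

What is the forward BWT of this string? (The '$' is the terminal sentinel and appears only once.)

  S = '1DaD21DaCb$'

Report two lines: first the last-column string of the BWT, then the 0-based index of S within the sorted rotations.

Answer: b2$Daa11DDC
2

Derivation:
All 11 rotations (rotation i = S[i:]+S[:i]):
  rot[0] = 1DaD21DaCb$
  rot[1] = DaD21DaCb$1
  rot[2] = aD21DaCb$1D
  rot[3] = D21DaCb$1Da
  rot[4] = 21DaCb$1DaD
  rot[5] = 1DaCb$1DaD2
  rot[6] = DaCb$1DaD21
  rot[7] = aCb$1DaD21D
  rot[8] = Cb$1DaD21Da
  rot[9] = b$1DaD21DaC
  rot[10] = $1DaD21DaCb
Sorted (with $ < everything):
  sorted[0] = $1DaD21DaCb  (last char: 'b')
  sorted[1] = 1DaCb$1DaD2  (last char: '2')
  sorted[2] = 1DaD21DaCb$  (last char: '$')
  sorted[3] = 21DaCb$1DaD  (last char: 'D')
  sorted[4] = Cb$1DaD21Da  (last char: 'a')
  sorted[5] = D21DaCb$1Da  (last char: 'a')
  sorted[6] = DaCb$1DaD21  (last char: '1')
  sorted[7] = DaD21DaCb$1  (last char: '1')
  sorted[8] = aCb$1DaD21D  (last char: 'D')
  sorted[9] = aD21DaCb$1D  (last char: 'D')
  sorted[10] = b$1DaD21DaC  (last char: 'C')
Last column: b2$Daa11DDC
Original string S is at sorted index 2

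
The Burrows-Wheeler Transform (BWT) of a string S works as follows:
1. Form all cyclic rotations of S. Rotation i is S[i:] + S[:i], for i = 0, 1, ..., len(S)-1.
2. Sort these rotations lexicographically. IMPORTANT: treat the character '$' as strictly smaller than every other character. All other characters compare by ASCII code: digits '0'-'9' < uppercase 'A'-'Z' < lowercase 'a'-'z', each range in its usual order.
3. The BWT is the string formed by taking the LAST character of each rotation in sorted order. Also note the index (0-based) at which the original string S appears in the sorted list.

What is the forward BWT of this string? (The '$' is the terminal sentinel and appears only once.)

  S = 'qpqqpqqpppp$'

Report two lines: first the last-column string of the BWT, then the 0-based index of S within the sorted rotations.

All 12 rotations (rotation i = S[i:]+S[:i]):
  rot[0] = qpqqpqqpppp$
  rot[1] = pqqpqqpppp$q
  rot[2] = qqpqqpppp$qp
  rot[3] = qpqqpppp$qpq
  rot[4] = pqqpppp$qpqq
  rot[5] = qqpppp$qpqqp
  rot[6] = qpppp$qpqqpq
  rot[7] = pppp$qpqqpqq
  rot[8] = ppp$qpqqpqqp
  rot[9] = pp$qpqqpqqpp
  rot[10] = p$qpqqpqqppp
  rot[11] = $qpqqpqqpppp
Sorted (with $ < everything):
  sorted[0] = $qpqqpqqpppp  (last char: 'p')
  sorted[1] = p$qpqqpqqppp  (last char: 'p')
  sorted[2] = pp$qpqqpqqpp  (last char: 'p')
  sorted[3] = ppp$qpqqpqqp  (last char: 'p')
  sorted[4] = pppp$qpqqpqq  (last char: 'q')
  sorted[5] = pqqpppp$qpqq  (last char: 'q')
  sorted[6] = pqqpqqpppp$q  (last char: 'q')
  sorted[7] = qpppp$qpqqpq  (last char: 'q')
  sorted[8] = qpqqpppp$qpq  (last char: 'q')
  sorted[9] = qpqqpqqpppp$  (last char: '$')
  sorted[10] = qqpppp$qpqqp  (last char: 'p')
  sorted[11] = qqpqqpppp$qp  (last char: 'p')
Last column: ppppqqqqq$pp
Original string S is at sorted index 9

Answer: ppppqqqqq$pp
9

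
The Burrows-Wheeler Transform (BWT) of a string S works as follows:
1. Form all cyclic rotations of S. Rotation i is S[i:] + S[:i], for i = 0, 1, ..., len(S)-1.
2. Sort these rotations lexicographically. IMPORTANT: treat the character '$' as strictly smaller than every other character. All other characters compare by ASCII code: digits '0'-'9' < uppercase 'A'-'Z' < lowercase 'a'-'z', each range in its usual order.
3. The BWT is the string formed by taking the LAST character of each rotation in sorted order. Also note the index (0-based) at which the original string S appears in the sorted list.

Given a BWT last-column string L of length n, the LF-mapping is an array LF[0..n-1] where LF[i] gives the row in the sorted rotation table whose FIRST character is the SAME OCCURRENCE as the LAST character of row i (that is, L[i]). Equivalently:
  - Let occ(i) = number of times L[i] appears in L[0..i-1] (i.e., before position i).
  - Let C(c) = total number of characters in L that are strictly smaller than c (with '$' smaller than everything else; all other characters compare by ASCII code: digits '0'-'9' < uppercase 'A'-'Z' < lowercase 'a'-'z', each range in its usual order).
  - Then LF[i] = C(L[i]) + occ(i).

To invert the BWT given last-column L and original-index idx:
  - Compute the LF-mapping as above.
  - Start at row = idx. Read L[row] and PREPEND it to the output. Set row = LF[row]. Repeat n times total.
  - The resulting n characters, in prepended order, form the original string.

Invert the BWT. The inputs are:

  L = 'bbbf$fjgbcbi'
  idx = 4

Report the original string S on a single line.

LF mapping: 1 2 3 7 0 8 11 9 4 6 5 10
Walk LF starting at row 4, prepending L[row]:
  step 1: row=4, L[4]='$', prepend. Next row=LF[4]=0
  step 2: row=0, L[0]='b', prepend. Next row=LF[0]=1
  step 3: row=1, L[1]='b', prepend. Next row=LF[1]=2
  step 4: row=2, L[2]='b', prepend. Next row=LF[2]=3
  step 5: row=3, L[3]='f', prepend. Next row=LF[3]=7
  step 6: row=7, L[7]='g', prepend. Next row=LF[7]=9
  step 7: row=9, L[9]='c', prepend. Next row=LF[9]=6
  step 8: row=6, L[6]='j', prepend. Next row=LF[6]=11
  step 9: row=11, L[11]='i', prepend. Next row=LF[11]=10
  step 10: row=10, L[10]='b', prepend. Next row=LF[10]=5
  step 11: row=5, L[5]='f', prepend. Next row=LF[5]=8
  step 12: row=8, L[8]='b', prepend. Next row=LF[8]=4
Reversed output: bfbijcgfbbb$

Answer: bfbijcgfbbb$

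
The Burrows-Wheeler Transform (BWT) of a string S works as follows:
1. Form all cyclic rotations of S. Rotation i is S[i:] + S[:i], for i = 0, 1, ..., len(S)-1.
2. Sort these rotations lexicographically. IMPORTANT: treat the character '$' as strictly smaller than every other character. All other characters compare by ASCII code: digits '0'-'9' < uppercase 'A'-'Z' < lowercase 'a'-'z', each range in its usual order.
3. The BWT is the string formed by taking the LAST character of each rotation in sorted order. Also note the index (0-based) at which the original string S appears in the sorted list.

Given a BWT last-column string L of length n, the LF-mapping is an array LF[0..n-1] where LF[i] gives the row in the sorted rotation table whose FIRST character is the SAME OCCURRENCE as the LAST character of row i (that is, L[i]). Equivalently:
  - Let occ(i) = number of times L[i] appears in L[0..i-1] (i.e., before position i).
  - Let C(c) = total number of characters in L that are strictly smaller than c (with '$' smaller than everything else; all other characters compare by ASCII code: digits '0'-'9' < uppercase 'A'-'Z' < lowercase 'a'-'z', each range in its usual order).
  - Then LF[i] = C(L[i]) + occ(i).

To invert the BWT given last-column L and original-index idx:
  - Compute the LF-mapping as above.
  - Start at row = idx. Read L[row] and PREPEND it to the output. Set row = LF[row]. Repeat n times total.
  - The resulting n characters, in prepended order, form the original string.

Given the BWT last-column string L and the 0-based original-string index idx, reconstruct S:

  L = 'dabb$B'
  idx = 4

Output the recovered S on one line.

LF mapping: 5 2 3 4 0 1
Walk LF starting at row 4, prepending L[row]:
  step 1: row=4, L[4]='$', prepend. Next row=LF[4]=0
  step 2: row=0, L[0]='d', prepend. Next row=LF[0]=5
  step 3: row=5, L[5]='B', prepend. Next row=LF[5]=1
  step 4: row=1, L[1]='a', prepend. Next row=LF[1]=2
  step 5: row=2, L[2]='b', prepend. Next row=LF[2]=3
  step 6: row=3, L[3]='b', prepend. Next row=LF[3]=4
Reversed output: bbaBd$

Answer: bbaBd$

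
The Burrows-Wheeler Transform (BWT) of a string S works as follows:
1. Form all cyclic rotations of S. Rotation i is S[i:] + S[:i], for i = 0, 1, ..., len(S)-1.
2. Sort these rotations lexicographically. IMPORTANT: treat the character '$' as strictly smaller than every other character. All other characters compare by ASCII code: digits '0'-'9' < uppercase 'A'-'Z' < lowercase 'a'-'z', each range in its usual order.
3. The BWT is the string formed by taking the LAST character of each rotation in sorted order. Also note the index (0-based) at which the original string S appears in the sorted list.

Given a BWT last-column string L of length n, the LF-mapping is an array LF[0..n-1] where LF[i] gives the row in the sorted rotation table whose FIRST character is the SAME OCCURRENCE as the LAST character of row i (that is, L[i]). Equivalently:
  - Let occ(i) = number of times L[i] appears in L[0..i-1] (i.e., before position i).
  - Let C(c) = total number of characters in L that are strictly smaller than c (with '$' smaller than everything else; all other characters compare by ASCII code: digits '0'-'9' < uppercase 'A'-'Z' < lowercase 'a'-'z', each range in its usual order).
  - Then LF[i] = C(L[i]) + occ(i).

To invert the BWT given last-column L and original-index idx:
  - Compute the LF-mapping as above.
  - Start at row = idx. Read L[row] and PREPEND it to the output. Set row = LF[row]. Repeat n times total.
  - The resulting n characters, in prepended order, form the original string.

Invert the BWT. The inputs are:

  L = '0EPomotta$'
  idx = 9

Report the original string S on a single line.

Answer: tomatoPE0$

Derivation:
LF mapping: 1 2 3 6 5 7 8 9 4 0
Walk LF starting at row 9, prepending L[row]:
  step 1: row=9, L[9]='$', prepend. Next row=LF[9]=0
  step 2: row=0, L[0]='0', prepend. Next row=LF[0]=1
  step 3: row=1, L[1]='E', prepend. Next row=LF[1]=2
  step 4: row=2, L[2]='P', prepend. Next row=LF[2]=3
  step 5: row=3, L[3]='o', prepend. Next row=LF[3]=6
  step 6: row=6, L[6]='t', prepend. Next row=LF[6]=8
  step 7: row=8, L[8]='a', prepend. Next row=LF[8]=4
  step 8: row=4, L[4]='m', prepend. Next row=LF[4]=5
  step 9: row=5, L[5]='o', prepend. Next row=LF[5]=7
  step 10: row=7, L[7]='t', prepend. Next row=LF[7]=9
Reversed output: tomatoPE0$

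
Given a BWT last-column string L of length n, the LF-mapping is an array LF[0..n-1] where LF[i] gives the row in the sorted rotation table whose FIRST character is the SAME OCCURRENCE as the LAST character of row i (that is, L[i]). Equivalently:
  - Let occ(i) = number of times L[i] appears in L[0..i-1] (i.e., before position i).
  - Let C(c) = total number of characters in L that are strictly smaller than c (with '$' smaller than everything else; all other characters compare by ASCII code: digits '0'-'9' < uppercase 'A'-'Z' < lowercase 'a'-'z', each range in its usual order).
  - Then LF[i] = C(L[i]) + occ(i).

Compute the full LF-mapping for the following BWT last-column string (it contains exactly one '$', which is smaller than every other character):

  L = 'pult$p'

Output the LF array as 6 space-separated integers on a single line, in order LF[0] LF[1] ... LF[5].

Answer: 2 5 1 4 0 3

Derivation:
Char counts: '$':1, 'l':1, 'p':2, 't':1, 'u':1
C (first-col start): C('$')=0, C('l')=1, C('p')=2, C('t')=4, C('u')=5
L[0]='p': occ=0, LF[0]=C('p')+0=2+0=2
L[1]='u': occ=0, LF[1]=C('u')+0=5+0=5
L[2]='l': occ=0, LF[2]=C('l')+0=1+0=1
L[3]='t': occ=0, LF[3]=C('t')+0=4+0=4
L[4]='$': occ=0, LF[4]=C('$')+0=0+0=0
L[5]='p': occ=1, LF[5]=C('p')+1=2+1=3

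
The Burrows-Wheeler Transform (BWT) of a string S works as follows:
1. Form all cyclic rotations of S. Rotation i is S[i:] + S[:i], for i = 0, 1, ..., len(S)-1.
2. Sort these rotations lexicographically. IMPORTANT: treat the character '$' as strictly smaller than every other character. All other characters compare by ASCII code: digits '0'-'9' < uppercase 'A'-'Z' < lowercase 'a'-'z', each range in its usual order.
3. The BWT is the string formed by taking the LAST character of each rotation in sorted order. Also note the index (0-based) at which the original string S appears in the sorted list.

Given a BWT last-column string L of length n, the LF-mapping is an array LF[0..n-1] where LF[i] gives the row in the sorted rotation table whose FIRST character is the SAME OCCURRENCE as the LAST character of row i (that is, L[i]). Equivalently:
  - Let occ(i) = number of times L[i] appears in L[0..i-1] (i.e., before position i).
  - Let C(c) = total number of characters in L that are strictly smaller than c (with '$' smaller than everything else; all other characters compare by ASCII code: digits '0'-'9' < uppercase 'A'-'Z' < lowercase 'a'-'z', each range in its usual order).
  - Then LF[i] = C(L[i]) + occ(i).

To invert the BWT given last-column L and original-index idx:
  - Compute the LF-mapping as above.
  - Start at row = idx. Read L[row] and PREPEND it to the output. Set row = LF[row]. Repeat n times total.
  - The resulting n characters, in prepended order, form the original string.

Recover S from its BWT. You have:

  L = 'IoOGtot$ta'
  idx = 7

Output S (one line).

Answer: tattooGOI$

Derivation:
LF mapping: 2 5 3 1 7 6 8 0 9 4
Walk LF starting at row 7, prepending L[row]:
  step 1: row=7, L[7]='$', prepend. Next row=LF[7]=0
  step 2: row=0, L[0]='I', prepend. Next row=LF[0]=2
  step 3: row=2, L[2]='O', prepend. Next row=LF[2]=3
  step 4: row=3, L[3]='G', prepend. Next row=LF[3]=1
  step 5: row=1, L[1]='o', prepend. Next row=LF[1]=5
  step 6: row=5, L[5]='o', prepend. Next row=LF[5]=6
  step 7: row=6, L[6]='t', prepend. Next row=LF[6]=8
  step 8: row=8, L[8]='t', prepend. Next row=LF[8]=9
  step 9: row=9, L[9]='a', prepend. Next row=LF[9]=4
  step 10: row=4, L[4]='t', prepend. Next row=LF[4]=7
Reversed output: tattooGOI$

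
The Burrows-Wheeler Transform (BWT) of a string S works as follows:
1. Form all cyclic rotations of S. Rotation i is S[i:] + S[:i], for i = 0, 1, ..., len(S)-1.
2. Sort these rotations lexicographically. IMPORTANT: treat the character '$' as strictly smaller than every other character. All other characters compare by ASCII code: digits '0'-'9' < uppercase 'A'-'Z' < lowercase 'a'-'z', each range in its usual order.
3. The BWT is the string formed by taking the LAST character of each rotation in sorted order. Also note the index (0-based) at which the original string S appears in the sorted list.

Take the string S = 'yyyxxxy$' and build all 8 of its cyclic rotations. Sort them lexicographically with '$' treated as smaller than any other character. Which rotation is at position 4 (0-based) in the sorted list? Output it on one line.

Answer: y$yyyxxx

Derivation:
All 8 rotations (rotation i = S[i:]+S[:i]):
  rot[0] = yyyxxxy$
  rot[1] = yyxxxy$y
  rot[2] = yxxxy$yy
  rot[3] = xxxy$yyy
  rot[4] = xxy$yyyx
  rot[5] = xy$yyyxx
  rot[6] = y$yyyxxx
  rot[7] = $yyyxxxy
Sorted (with $ < everything):
  sorted[0] = $yyyxxxy
  sorted[1] = xxxy$yyy
  sorted[2] = xxy$yyyx
  sorted[3] = xy$yyyxx
  sorted[4] = y$yyyxxx
  sorted[5] = yxxxy$yy
  sorted[6] = yyxxxy$y
  sorted[7] = yyyxxxy$
sorted[4] = y$yyyxxx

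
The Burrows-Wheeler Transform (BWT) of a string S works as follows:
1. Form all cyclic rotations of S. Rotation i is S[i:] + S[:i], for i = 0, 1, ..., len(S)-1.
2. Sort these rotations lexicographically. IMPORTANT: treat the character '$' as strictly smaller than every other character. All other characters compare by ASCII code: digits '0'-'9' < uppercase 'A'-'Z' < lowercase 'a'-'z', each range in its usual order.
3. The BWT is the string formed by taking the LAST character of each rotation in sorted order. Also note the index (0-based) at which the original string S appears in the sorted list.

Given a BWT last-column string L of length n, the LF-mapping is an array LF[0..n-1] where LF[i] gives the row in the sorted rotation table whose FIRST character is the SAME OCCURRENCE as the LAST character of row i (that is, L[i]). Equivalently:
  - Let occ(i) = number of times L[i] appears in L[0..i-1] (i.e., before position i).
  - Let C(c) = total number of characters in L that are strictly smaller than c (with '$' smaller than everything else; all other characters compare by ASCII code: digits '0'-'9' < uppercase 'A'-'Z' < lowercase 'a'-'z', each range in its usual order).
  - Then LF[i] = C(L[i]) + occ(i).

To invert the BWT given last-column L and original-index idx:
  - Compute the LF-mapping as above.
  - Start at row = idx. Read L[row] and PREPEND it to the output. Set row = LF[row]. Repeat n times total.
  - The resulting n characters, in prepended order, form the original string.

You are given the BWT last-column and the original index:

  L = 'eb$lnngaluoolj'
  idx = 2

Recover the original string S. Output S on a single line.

Answer: balloonjungle$

Derivation:
LF mapping: 3 2 0 6 9 10 4 1 7 13 11 12 8 5
Walk LF starting at row 2, prepending L[row]:
  step 1: row=2, L[2]='$', prepend. Next row=LF[2]=0
  step 2: row=0, L[0]='e', prepend. Next row=LF[0]=3
  step 3: row=3, L[3]='l', prepend. Next row=LF[3]=6
  step 4: row=6, L[6]='g', prepend. Next row=LF[6]=4
  step 5: row=4, L[4]='n', prepend. Next row=LF[4]=9
  step 6: row=9, L[9]='u', prepend. Next row=LF[9]=13
  step 7: row=13, L[13]='j', prepend. Next row=LF[13]=5
  step 8: row=5, L[5]='n', prepend. Next row=LF[5]=10
  step 9: row=10, L[10]='o', prepend. Next row=LF[10]=11
  step 10: row=11, L[11]='o', prepend. Next row=LF[11]=12
  step 11: row=12, L[12]='l', prepend. Next row=LF[12]=8
  step 12: row=8, L[8]='l', prepend. Next row=LF[8]=7
  step 13: row=7, L[7]='a', prepend. Next row=LF[7]=1
  step 14: row=1, L[1]='b', prepend. Next row=LF[1]=2
Reversed output: balloonjungle$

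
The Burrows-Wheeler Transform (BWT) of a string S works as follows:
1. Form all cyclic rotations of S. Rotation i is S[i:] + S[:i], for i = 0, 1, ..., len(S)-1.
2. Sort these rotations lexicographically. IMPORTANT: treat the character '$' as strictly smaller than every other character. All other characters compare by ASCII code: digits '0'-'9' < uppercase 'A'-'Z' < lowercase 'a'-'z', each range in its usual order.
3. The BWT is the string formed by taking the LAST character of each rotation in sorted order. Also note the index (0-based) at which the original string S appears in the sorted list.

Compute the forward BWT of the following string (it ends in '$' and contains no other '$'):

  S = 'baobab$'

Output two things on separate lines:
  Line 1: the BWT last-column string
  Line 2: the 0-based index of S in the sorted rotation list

Answer: bbbao$a
5

Derivation:
All 7 rotations (rotation i = S[i:]+S[:i]):
  rot[0] = baobab$
  rot[1] = aobab$b
  rot[2] = obab$ba
  rot[3] = bab$bao
  rot[4] = ab$baob
  rot[5] = b$baoba
  rot[6] = $baobab
Sorted (with $ < everything):
  sorted[0] = $baobab  (last char: 'b')
  sorted[1] = ab$baob  (last char: 'b')
  sorted[2] = aobab$b  (last char: 'b')
  sorted[3] = b$baoba  (last char: 'a')
  sorted[4] = bab$bao  (last char: 'o')
  sorted[5] = baobab$  (last char: '$')
  sorted[6] = obab$ba  (last char: 'a')
Last column: bbbao$a
Original string S is at sorted index 5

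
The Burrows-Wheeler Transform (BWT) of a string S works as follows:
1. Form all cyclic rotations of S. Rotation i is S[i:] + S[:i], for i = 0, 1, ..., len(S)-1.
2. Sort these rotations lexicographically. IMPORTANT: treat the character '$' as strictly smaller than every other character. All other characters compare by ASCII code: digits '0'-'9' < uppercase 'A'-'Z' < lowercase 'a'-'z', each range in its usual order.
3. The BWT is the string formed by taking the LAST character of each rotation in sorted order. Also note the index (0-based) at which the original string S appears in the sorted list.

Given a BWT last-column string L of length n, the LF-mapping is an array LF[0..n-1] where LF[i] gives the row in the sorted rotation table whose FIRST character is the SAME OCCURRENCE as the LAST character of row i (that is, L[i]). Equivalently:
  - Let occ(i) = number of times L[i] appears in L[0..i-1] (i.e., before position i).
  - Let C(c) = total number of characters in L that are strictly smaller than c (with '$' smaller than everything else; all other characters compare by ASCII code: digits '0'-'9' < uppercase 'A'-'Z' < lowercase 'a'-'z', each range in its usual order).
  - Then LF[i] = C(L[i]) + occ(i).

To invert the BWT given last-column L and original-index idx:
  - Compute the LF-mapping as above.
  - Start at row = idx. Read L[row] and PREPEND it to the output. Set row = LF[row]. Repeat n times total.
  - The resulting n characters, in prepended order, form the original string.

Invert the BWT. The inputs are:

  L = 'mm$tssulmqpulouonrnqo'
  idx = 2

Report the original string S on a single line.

Answer: lqosmlnunsmoqupourtm$

Derivation:
LF mapping: 3 4 0 17 15 16 18 1 5 12 11 19 2 8 20 9 6 14 7 13 10
Walk LF starting at row 2, prepending L[row]:
  step 1: row=2, L[2]='$', prepend. Next row=LF[2]=0
  step 2: row=0, L[0]='m', prepend. Next row=LF[0]=3
  step 3: row=3, L[3]='t', prepend. Next row=LF[3]=17
  step 4: row=17, L[17]='r', prepend. Next row=LF[17]=14
  step 5: row=14, L[14]='u', prepend. Next row=LF[14]=20
  step 6: row=20, L[20]='o', prepend. Next row=LF[20]=10
  step 7: row=10, L[10]='p', prepend. Next row=LF[10]=11
  step 8: row=11, L[11]='u', prepend. Next row=LF[11]=19
  step 9: row=19, L[19]='q', prepend. Next row=LF[19]=13
  step 10: row=13, L[13]='o', prepend. Next row=LF[13]=8
  step 11: row=8, L[8]='m', prepend. Next row=LF[8]=5
  step 12: row=5, L[5]='s', prepend. Next row=LF[5]=16
  step 13: row=16, L[16]='n', prepend. Next row=LF[16]=6
  step 14: row=6, L[6]='u', prepend. Next row=LF[6]=18
  step 15: row=18, L[18]='n', prepend. Next row=LF[18]=7
  step 16: row=7, L[7]='l', prepend. Next row=LF[7]=1
  step 17: row=1, L[1]='m', prepend. Next row=LF[1]=4
  step 18: row=4, L[4]='s', prepend. Next row=LF[4]=15
  step 19: row=15, L[15]='o', prepend. Next row=LF[15]=9
  step 20: row=9, L[9]='q', prepend. Next row=LF[9]=12
  step 21: row=12, L[12]='l', prepend. Next row=LF[12]=2
Reversed output: lqosmlnunsmoqupourtm$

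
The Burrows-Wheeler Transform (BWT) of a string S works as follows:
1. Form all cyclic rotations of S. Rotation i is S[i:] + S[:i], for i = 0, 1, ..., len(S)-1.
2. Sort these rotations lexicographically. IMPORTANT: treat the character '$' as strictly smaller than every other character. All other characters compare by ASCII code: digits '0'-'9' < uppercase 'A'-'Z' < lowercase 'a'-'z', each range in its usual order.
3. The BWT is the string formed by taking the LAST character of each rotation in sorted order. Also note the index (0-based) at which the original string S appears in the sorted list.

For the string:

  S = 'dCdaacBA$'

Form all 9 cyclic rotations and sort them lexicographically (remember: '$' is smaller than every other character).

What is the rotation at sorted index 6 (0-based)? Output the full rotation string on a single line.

Answer: cBA$dCdaa

Derivation:
All 9 rotations (rotation i = S[i:]+S[:i]):
  rot[0] = dCdaacBA$
  rot[1] = CdaacBA$d
  rot[2] = daacBA$dC
  rot[3] = aacBA$dCd
  rot[4] = acBA$dCda
  rot[5] = cBA$dCdaa
  rot[6] = BA$dCdaac
  rot[7] = A$dCdaacB
  rot[8] = $dCdaacBA
Sorted (with $ < everything):
  sorted[0] = $dCdaacBA
  sorted[1] = A$dCdaacB
  sorted[2] = BA$dCdaac
  sorted[3] = CdaacBA$d
  sorted[4] = aacBA$dCd
  sorted[5] = acBA$dCda
  sorted[6] = cBA$dCdaa
  sorted[7] = dCdaacBA$
  sorted[8] = daacBA$dC
sorted[6] = cBA$dCdaa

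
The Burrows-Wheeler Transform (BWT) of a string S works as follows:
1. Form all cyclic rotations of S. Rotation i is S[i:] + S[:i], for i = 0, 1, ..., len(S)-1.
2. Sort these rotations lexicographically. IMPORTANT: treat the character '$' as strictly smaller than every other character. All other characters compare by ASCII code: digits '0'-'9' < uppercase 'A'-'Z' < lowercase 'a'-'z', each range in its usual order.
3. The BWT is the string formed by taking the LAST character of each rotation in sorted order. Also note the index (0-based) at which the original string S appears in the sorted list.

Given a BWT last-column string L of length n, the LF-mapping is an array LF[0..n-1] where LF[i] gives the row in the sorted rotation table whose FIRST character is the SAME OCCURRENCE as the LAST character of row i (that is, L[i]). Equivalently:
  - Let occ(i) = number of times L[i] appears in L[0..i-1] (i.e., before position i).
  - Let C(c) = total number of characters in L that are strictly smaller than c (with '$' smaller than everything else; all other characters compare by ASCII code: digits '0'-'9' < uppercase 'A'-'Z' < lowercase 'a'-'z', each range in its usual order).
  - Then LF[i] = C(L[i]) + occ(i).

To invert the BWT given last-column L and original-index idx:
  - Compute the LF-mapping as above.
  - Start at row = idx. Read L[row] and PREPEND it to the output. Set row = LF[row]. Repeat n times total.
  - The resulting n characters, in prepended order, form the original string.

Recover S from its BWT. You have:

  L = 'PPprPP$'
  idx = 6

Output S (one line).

LF mapping: 1 2 5 6 3 4 0
Walk LF starting at row 6, prepending L[row]:
  step 1: row=6, L[6]='$', prepend. Next row=LF[6]=0
  step 2: row=0, L[0]='P', prepend. Next row=LF[0]=1
  step 3: row=1, L[1]='P', prepend. Next row=LF[1]=2
  step 4: row=2, L[2]='p', prepend. Next row=LF[2]=5
  step 5: row=5, L[5]='P', prepend. Next row=LF[5]=4
  step 6: row=4, L[4]='P', prepend. Next row=LF[4]=3
  step 7: row=3, L[3]='r', prepend. Next row=LF[3]=6
Reversed output: rPPpPP$

Answer: rPPpPP$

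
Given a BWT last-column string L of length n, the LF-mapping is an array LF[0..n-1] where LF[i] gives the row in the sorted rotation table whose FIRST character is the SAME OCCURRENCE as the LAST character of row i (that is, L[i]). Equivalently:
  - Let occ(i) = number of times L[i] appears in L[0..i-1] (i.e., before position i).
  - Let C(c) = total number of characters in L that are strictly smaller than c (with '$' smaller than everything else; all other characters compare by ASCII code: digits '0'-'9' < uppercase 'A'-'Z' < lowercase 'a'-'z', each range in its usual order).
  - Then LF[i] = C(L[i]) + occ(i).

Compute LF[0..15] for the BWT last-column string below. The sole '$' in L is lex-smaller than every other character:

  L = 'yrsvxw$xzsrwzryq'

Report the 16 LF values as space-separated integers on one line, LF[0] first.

Answer: 12 2 5 7 10 8 0 11 14 6 3 9 15 4 13 1

Derivation:
Char counts: '$':1, 'q':1, 'r':3, 's':2, 'v':1, 'w':2, 'x':2, 'y':2, 'z':2
C (first-col start): C('$')=0, C('q')=1, C('r')=2, C('s')=5, C('v')=7, C('w')=8, C('x')=10, C('y')=12, C('z')=14
L[0]='y': occ=0, LF[0]=C('y')+0=12+0=12
L[1]='r': occ=0, LF[1]=C('r')+0=2+0=2
L[2]='s': occ=0, LF[2]=C('s')+0=5+0=5
L[3]='v': occ=0, LF[3]=C('v')+0=7+0=7
L[4]='x': occ=0, LF[4]=C('x')+0=10+0=10
L[5]='w': occ=0, LF[5]=C('w')+0=8+0=8
L[6]='$': occ=0, LF[6]=C('$')+0=0+0=0
L[7]='x': occ=1, LF[7]=C('x')+1=10+1=11
L[8]='z': occ=0, LF[8]=C('z')+0=14+0=14
L[9]='s': occ=1, LF[9]=C('s')+1=5+1=6
L[10]='r': occ=1, LF[10]=C('r')+1=2+1=3
L[11]='w': occ=1, LF[11]=C('w')+1=8+1=9
L[12]='z': occ=1, LF[12]=C('z')+1=14+1=15
L[13]='r': occ=2, LF[13]=C('r')+2=2+2=4
L[14]='y': occ=1, LF[14]=C('y')+1=12+1=13
L[15]='q': occ=0, LF[15]=C('q')+0=1+0=1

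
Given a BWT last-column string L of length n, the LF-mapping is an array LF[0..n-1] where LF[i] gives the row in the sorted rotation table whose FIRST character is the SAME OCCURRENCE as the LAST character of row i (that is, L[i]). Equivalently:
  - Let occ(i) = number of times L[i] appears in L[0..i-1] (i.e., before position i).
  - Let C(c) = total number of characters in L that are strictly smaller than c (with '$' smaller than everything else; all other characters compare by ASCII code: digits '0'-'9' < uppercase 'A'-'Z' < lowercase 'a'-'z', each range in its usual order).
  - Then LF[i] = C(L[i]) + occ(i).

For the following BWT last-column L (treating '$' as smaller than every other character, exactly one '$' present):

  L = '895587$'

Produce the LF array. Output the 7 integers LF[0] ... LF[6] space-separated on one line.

Char counts: '$':1, '5':2, '7':1, '8':2, '9':1
C (first-col start): C('$')=0, C('5')=1, C('7')=3, C('8')=4, C('9')=6
L[0]='8': occ=0, LF[0]=C('8')+0=4+0=4
L[1]='9': occ=0, LF[1]=C('9')+0=6+0=6
L[2]='5': occ=0, LF[2]=C('5')+0=1+0=1
L[3]='5': occ=1, LF[3]=C('5')+1=1+1=2
L[4]='8': occ=1, LF[4]=C('8')+1=4+1=5
L[5]='7': occ=0, LF[5]=C('7')+0=3+0=3
L[6]='$': occ=0, LF[6]=C('$')+0=0+0=0

Answer: 4 6 1 2 5 3 0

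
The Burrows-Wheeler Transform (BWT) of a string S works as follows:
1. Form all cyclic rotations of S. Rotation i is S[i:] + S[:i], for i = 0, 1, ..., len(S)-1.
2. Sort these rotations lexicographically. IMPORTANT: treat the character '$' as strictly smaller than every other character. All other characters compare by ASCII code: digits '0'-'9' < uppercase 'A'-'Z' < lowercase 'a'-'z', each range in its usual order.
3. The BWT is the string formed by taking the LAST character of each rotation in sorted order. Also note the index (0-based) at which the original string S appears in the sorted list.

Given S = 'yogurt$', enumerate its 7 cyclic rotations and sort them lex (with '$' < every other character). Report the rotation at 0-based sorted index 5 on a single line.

All 7 rotations (rotation i = S[i:]+S[:i]):
  rot[0] = yogurt$
  rot[1] = ogurt$y
  rot[2] = gurt$yo
  rot[3] = urt$yog
  rot[4] = rt$yogu
  rot[5] = t$yogur
  rot[6] = $yogurt
Sorted (with $ < everything):
  sorted[0] = $yogurt
  sorted[1] = gurt$yo
  sorted[2] = ogurt$y
  sorted[3] = rt$yogu
  sorted[4] = t$yogur
  sorted[5] = urt$yog
  sorted[6] = yogurt$
sorted[5] = urt$yog

Answer: urt$yog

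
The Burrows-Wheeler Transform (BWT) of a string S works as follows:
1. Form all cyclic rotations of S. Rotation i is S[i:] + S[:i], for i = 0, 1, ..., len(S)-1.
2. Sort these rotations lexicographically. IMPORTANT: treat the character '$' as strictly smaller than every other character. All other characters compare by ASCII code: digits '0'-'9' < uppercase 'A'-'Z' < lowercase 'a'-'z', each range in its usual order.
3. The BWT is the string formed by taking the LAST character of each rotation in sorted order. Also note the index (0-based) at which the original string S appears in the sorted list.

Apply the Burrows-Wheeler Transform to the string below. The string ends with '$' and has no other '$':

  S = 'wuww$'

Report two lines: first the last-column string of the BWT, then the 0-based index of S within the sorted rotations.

All 5 rotations (rotation i = S[i:]+S[:i]):
  rot[0] = wuww$
  rot[1] = uww$w
  rot[2] = ww$wu
  rot[3] = w$wuw
  rot[4] = $wuww
Sorted (with $ < everything):
  sorted[0] = $wuww  (last char: 'w')
  sorted[1] = uww$w  (last char: 'w')
  sorted[2] = w$wuw  (last char: 'w')
  sorted[3] = wuww$  (last char: '$')
  sorted[4] = ww$wu  (last char: 'u')
Last column: www$u
Original string S is at sorted index 3

Answer: www$u
3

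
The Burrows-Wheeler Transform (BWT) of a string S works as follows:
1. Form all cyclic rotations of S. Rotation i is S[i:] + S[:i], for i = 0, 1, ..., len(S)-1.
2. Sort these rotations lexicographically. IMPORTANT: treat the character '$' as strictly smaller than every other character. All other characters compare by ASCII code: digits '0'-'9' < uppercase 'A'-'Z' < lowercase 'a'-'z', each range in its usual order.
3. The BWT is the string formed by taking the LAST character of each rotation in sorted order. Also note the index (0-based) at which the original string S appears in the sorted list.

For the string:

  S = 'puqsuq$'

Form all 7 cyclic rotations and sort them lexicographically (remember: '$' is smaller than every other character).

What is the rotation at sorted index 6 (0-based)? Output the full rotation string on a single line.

All 7 rotations (rotation i = S[i:]+S[:i]):
  rot[0] = puqsuq$
  rot[1] = uqsuq$p
  rot[2] = qsuq$pu
  rot[3] = suq$puq
  rot[4] = uq$puqs
  rot[5] = q$puqsu
  rot[6] = $puqsuq
Sorted (with $ < everything):
  sorted[0] = $puqsuq
  sorted[1] = puqsuq$
  sorted[2] = q$puqsu
  sorted[3] = qsuq$pu
  sorted[4] = suq$puq
  sorted[5] = uq$puqs
  sorted[6] = uqsuq$p
sorted[6] = uqsuq$p

Answer: uqsuq$p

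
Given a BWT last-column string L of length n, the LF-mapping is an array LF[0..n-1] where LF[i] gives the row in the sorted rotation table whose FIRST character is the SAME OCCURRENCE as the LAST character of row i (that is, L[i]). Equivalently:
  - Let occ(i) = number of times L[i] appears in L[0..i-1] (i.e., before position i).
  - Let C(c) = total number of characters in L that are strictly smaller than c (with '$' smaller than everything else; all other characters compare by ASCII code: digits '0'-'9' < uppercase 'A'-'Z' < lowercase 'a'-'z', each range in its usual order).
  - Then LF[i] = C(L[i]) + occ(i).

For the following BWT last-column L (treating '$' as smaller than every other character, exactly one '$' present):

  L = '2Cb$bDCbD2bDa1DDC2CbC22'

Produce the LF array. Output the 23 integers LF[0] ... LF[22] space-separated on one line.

Answer: 2 7 18 0 19 12 8 20 13 3 21 14 17 1 15 16 9 4 10 22 11 5 6

Derivation:
Char counts: '$':1, '1':1, '2':5, 'C':5, 'D':5, 'a':1, 'b':5
C (first-col start): C('$')=0, C('1')=1, C('2')=2, C('C')=7, C('D')=12, C('a')=17, C('b')=18
L[0]='2': occ=0, LF[0]=C('2')+0=2+0=2
L[1]='C': occ=0, LF[1]=C('C')+0=7+0=7
L[2]='b': occ=0, LF[2]=C('b')+0=18+0=18
L[3]='$': occ=0, LF[3]=C('$')+0=0+0=0
L[4]='b': occ=1, LF[4]=C('b')+1=18+1=19
L[5]='D': occ=0, LF[5]=C('D')+0=12+0=12
L[6]='C': occ=1, LF[6]=C('C')+1=7+1=8
L[7]='b': occ=2, LF[7]=C('b')+2=18+2=20
L[8]='D': occ=1, LF[8]=C('D')+1=12+1=13
L[9]='2': occ=1, LF[9]=C('2')+1=2+1=3
L[10]='b': occ=3, LF[10]=C('b')+3=18+3=21
L[11]='D': occ=2, LF[11]=C('D')+2=12+2=14
L[12]='a': occ=0, LF[12]=C('a')+0=17+0=17
L[13]='1': occ=0, LF[13]=C('1')+0=1+0=1
L[14]='D': occ=3, LF[14]=C('D')+3=12+3=15
L[15]='D': occ=4, LF[15]=C('D')+4=12+4=16
L[16]='C': occ=2, LF[16]=C('C')+2=7+2=9
L[17]='2': occ=2, LF[17]=C('2')+2=2+2=4
L[18]='C': occ=3, LF[18]=C('C')+3=7+3=10
L[19]='b': occ=4, LF[19]=C('b')+4=18+4=22
L[20]='C': occ=4, LF[20]=C('C')+4=7+4=11
L[21]='2': occ=3, LF[21]=C('2')+3=2+3=5
L[22]='2': occ=4, LF[22]=C('2')+4=2+4=6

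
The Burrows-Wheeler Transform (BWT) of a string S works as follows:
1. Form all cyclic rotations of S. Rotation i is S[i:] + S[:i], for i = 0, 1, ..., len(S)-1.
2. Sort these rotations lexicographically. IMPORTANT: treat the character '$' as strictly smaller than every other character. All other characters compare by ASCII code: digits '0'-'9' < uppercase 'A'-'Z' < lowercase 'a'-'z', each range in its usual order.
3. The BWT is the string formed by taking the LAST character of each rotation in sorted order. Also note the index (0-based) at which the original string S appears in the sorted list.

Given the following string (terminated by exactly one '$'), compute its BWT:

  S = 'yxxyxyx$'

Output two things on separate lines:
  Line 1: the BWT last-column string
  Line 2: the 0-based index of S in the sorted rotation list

Answer: xyyyxx$x
6

Derivation:
All 8 rotations (rotation i = S[i:]+S[:i]):
  rot[0] = yxxyxyx$
  rot[1] = xxyxyx$y
  rot[2] = xyxyx$yx
  rot[3] = yxyx$yxx
  rot[4] = xyx$yxxy
  rot[5] = yx$yxxyx
  rot[6] = x$yxxyxy
  rot[7] = $yxxyxyx
Sorted (with $ < everything):
  sorted[0] = $yxxyxyx  (last char: 'x')
  sorted[1] = x$yxxyxy  (last char: 'y')
  sorted[2] = xxyxyx$y  (last char: 'y')
  sorted[3] = xyx$yxxy  (last char: 'y')
  sorted[4] = xyxyx$yx  (last char: 'x')
  sorted[5] = yx$yxxyx  (last char: 'x')
  sorted[6] = yxxyxyx$  (last char: '$')
  sorted[7] = yxyx$yxx  (last char: 'x')
Last column: xyyyxx$x
Original string S is at sorted index 6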